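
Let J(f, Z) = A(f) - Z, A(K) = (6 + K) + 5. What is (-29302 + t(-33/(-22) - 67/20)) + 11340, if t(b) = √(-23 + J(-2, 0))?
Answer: -17962 + I*√14 ≈ -17962.0 + 3.7417*I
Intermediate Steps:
A(K) = 11 + K
J(f, Z) = 11 + f - Z (J(f, Z) = (11 + f) - Z = 11 + f - Z)
t(b) = I*√14 (t(b) = √(-23 + (11 - 2 - 1*0)) = √(-23 + (11 - 2 + 0)) = √(-23 + 9) = √(-14) = I*√14)
(-29302 + t(-33/(-22) - 67/20)) + 11340 = (-29302 + I*√14) + 11340 = -17962 + I*√14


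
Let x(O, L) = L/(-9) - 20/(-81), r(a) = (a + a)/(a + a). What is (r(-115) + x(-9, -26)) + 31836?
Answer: 2579051/81 ≈ 31840.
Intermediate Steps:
r(a) = 1 (r(a) = (2*a)/((2*a)) = (2*a)*(1/(2*a)) = 1)
x(O, L) = 20/81 - L/9 (x(O, L) = L*(-⅑) - 20*(-1/81) = -L/9 + 20/81 = 20/81 - L/9)
(r(-115) + x(-9, -26)) + 31836 = (1 + (20/81 - ⅑*(-26))) + 31836 = (1 + (20/81 + 26/9)) + 31836 = (1 + 254/81) + 31836 = 335/81 + 31836 = 2579051/81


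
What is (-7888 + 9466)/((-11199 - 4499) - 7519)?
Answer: -526/7739 ≈ -0.067967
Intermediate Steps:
(-7888 + 9466)/((-11199 - 4499) - 7519) = 1578/(-15698 - 7519) = 1578/(-23217) = 1578*(-1/23217) = -526/7739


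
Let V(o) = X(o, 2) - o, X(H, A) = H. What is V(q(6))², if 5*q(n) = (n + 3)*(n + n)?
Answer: 0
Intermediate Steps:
q(n) = 2*n*(3 + n)/5 (q(n) = ((n + 3)*(n + n))/5 = ((3 + n)*(2*n))/5 = (2*n*(3 + n))/5 = 2*n*(3 + n)/5)
V(o) = 0 (V(o) = o - o = 0)
V(q(6))² = 0² = 0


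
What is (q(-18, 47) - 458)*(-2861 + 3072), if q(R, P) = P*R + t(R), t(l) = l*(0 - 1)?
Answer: -271346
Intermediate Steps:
t(l) = -l (t(l) = l*(-1) = -l)
q(R, P) = -R + P*R (q(R, P) = P*R - R = -R + P*R)
(q(-18, 47) - 458)*(-2861 + 3072) = (-18*(-1 + 47) - 458)*(-2861 + 3072) = (-18*46 - 458)*211 = (-828 - 458)*211 = -1286*211 = -271346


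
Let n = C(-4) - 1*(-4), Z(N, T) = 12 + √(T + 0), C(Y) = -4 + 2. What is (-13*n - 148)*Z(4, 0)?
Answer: -2088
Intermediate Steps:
C(Y) = -2
Z(N, T) = 12 + √T
n = 2 (n = -2 - 1*(-4) = -2 + 4 = 2)
(-13*n - 148)*Z(4, 0) = (-13*2 - 148)*(12 + √0) = (-26 - 148)*(12 + 0) = -174*12 = -2088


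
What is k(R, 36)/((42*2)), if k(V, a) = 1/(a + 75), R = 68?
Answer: 1/9324 ≈ 0.00010725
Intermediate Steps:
k(V, a) = 1/(75 + a)
k(R, 36)/((42*2)) = 1/((75 + 36)*((42*2))) = 1/(111*84) = (1/111)*(1/84) = 1/9324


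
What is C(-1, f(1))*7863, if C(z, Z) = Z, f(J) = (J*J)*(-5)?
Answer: -39315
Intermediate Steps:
f(J) = -5*J**2 (f(J) = J**2*(-5) = -5*J**2)
C(-1, f(1))*7863 = -5*1**2*7863 = -5*1*7863 = -5*7863 = -39315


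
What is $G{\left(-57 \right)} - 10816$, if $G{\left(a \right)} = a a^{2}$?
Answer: $-196009$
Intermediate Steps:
$G{\left(a \right)} = a^{3}$
$G{\left(-57 \right)} - 10816 = \left(-57\right)^{3} - 10816 = -185193 - 10816 = -196009$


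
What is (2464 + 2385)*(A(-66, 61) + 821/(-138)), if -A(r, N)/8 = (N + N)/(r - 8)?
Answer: 179252983/5106 ≈ 35106.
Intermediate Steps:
A(r, N) = -16*N/(-8 + r) (A(r, N) = -8*(N + N)/(r - 8) = -8*2*N/(-8 + r) = -16*N/(-8 + r))
(2464 + 2385)*(A(-66, 61) + 821/(-138)) = (2464 + 2385)*(-16*61/(-8 - 66) + 821/(-138)) = 4849*(-16*61/(-74) + 821*(-1/138)) = 4849*(-16*61*(-1/74) - 821/138) = 4849*(488/37 - 821/138) = 4849*(36967/5106) = 179252983/5106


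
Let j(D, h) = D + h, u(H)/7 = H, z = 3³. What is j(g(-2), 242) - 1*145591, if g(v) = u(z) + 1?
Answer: -145159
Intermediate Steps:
z = 27
u(H) = 7*H
g(v) = 190 (g(v) = 7*27 + 1 = 189 + 1 = 190)
j(g(-2), 242) - 1*145591 = (190 + 242) - 1*145591 = 432 - 145591 = -145159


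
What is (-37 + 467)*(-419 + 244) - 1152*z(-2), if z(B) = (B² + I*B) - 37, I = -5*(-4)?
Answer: 8846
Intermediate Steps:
I = 20
z(B) = -37 + B² + 20*B (z(B) = (B² + 20*B) - 37 = -37 + B² + 20*B)
(-37 + 467)*(-419 + 244) - 1152*z(-2) = (-37 + 467)*(-419 + 244) - 1152*(-37 + (-2)² + 20*(-2)) = 430*(-175) - 1152*(-37 + 4 - 40) = -75250 - 1152*(-73) = -75250 + 84096 = 8846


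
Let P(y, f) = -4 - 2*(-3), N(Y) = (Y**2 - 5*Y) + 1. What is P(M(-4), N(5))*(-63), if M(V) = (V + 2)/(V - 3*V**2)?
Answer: -126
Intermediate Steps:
N(Y) = 1 + Y**2 - 5*Y
M(V) = (2 + V)/(V - 3*V**2)
P(y, f) = 2 (P(y, f) = -4 + 6 = 2)
P(M(-4), N(5))*(-63) = 2*(-63) = -126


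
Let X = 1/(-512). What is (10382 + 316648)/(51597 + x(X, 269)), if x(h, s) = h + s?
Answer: 55813120/8851797 ≈ 6.3053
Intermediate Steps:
X = -1/512 ≈ -0.0019531
(10382 + 316648)/(51597 + x(X, 269)) = (10382 + 316648)/(51597 + (-1/512 + 269)) = 327030/(51597 + 137727/512) = 327030/(26555391/512) = 327030*(512/26555391) = 55813120/8851797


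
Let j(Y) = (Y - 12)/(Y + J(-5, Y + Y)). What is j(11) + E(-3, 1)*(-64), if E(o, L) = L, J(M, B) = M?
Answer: -385/6 ≈ -64.167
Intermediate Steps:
j(Y) = (-12 + Y)/(-5 + Y) (j(Y) = (Y - 12)/(Y - 5) = (-12 + Y)/(-5 + Y))
j(11) + E(-3, 1)*(-64) = (-12 + 11)/(-5 + 11) + 1*(-64) = -1/6 - 64 = (⅙)*(-1) - 64 = -⅙ - 64 = -385/6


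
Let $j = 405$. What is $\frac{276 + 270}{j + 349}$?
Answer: $\frac{21}{29} \approx 0.72414$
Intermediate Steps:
$\frac{276 + 270}{j + 349} = \frac{276 + 270}{405 + 349} = \frac{546}{754} = 546 \cdot \frac{1}{754} = \frac{21}{29}$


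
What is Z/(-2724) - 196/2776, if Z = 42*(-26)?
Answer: 52031/157538 ≈ 0.33028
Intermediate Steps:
Z = -1092
Z/(-2724) - 196/2776 = -1092/(-2724) - 196/2776 = -1092*(-1/2724) - 196*1/2776 = 91/227 - 49/694 = 52031/157538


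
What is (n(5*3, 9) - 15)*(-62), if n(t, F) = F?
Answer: 372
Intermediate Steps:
(n(5*3, 9) - 15)*(-62) = (9 - 15)*(-62) = -6*(-62) = 372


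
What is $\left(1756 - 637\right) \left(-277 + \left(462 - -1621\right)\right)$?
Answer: $2020914$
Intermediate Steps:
$\left(1756 - 637\right) \left(-277 + \left(462 - -1621\right)\right) = 1119 \left(-277 + \left(462 + 1621\right)\right) = 1119 \left(-277 + 2083\right) = 1119 \cdot 1806 = 2020914$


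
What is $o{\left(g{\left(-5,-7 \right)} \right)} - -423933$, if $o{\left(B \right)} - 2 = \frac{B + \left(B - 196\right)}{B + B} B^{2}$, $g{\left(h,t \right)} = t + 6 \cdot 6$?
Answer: $421934$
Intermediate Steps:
$g{\left(h,t \right)} = 36 + t$ ($g{\left(h,t \right)} = t + 36 = 36 + t$)
$o{\left(B \right)} = 2 + \frac{B \left(-196 + 2 B\right)}{2}$ ($o{\left(B \right)} = 2 + \frac{B + \left(B - 196\right)}{B + B} B^{2} = 2 + \frac{B + \left(B - 196\right)}{2 B} B^{2} = 2 + \left(B + \left(-196 + B\right)\right) \frac{1}{2 B} B^{2} = 2 + \left(-196 + 2 B\right) \frac{1}{2 B} B^{2} = 2 + \frac{-196 + 2 B}{2 B} B^{2} = 2 + \frac{B \left(-196 + 2 B\right)}{2}$)
$o{\left(g{\left(-5,-7 \right)} \right)} - -423933 = \left(2 + \left(36 - 7\right)^{2} - 98 \left(36 - 7\right)\right) - -423933 = \left(2 + 29^{2} - 2842\right) + 423933 = \left(2 + 841 - 2842\right) + 423933 = -1999 + 423933 = 421934$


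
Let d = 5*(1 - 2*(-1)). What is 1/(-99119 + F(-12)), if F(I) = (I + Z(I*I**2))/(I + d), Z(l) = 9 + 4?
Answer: -3/297356 ≈ -1.0089e-5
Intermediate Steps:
Z(l) = 13
d = 15 (d = 5*(1 + 2) = 5*3 = 15)
F(I) = (13 + I)/(15 + I) (F(I) = (I + 13)/(I + 15) = (13 + I)/(15 + I))
1/(-99119 + F(-12)) = 1/(-99119 + (13 - 12)/(15 - 12)) = 1/(-99119 + 1/3) = 1/(-297356/3) = -3/297356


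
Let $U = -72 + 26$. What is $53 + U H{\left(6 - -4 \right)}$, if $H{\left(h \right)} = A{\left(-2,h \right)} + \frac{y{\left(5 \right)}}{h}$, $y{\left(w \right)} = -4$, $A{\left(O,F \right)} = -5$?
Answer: $\frac{1507}{5} \approx 301.4$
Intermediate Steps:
$U = -46$
$H{\left(h \right)} = -5 - \frac{4}{h}$
$53 + U H{\left(6 - -4 \right)} = 53 - 46 \left(-5 - \frac{4}{6 - -4}\right) = 53 - 46 \left(-5 - \frac{4}{6 + 4}\right) = 53 - 46 \left(-5 - \frac{4}{10}\right) = 53 - 46 \left(-5 - \frac{2}{5}\right) = 53 - - \frac{1242}{5} = 53 + \frac{1242}{5} = \frac{1507}{5}$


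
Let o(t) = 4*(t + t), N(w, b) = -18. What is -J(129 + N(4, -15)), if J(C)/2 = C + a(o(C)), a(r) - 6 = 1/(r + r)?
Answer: -207793/888 ≈ -234.00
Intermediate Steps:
o(t) = 8*t (o(t) = 4*(2*t) = 8*t)
a(r) = 6 + 1/(2*r) (a(r) = 6 + 1/(r + r) = 6 + 1/(2*r))
J(C) = 12 + 2*C + 1/(8*C) (J(C) = 2*(C + (6 + 1/(2*((8*C))))) = 2*(C + (6 + (1/(8*C))/2)) = 2*(C + (6 + 1/(16*C))) = 2*(6 + C + 1/(16*C)) = 12 + 2*C + 1/(8*C))
-J(129 + N(4, -15)) = -(12 + 2*(129 - 18) + 1/(8*(129 - 18))) = -(12 + 2*111 + (⅛)/111) = -(12 + 222 + (⅛)*(1/111)) = -(12 + 222 + 1/888) = -1*207793/888 = -207793/888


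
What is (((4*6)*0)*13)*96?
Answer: 0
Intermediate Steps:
(((4*6)*0)*13)*96 = ((24*0)*13)*96 = (0*13)*96 = 0*96 = 0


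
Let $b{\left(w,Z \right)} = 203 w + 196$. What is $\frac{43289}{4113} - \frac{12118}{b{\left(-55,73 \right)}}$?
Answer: $\frac{524678375}{45115497} \approx 11.63$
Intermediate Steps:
$b{\left(w,Z \right)} = 196 + 203 w$
$\frac{43289}{4113} - \frac{12118}{b{\left(-55,73 \right)}} = \frac{43289}{4113} - \frac{12118}{196 + 203 \left(-55\right)} = 43289 \cdot \frac{1}{4113} - \frac{12118}{196 - 11165} = \frac{43289}{4113} - \frac{12118}{-10969} = \frac{43289}{4113} - - \frac{12118}{10969} = \frac{43289}{4113} + \frac{12118}{10969} = \frac{524678375}{45115497}$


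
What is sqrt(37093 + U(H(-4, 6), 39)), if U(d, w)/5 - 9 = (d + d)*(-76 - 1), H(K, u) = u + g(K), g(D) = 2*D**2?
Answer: sqrt(7878) ≈ 88.758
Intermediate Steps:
H(K, u) = u + 2*K**2
U(d, w) = 45 - 770*d (U(d, w) = 45 + 5*((d + d)*(-76 - 1)) = 45 + 5*((2*d)*(-77)) = 45 + 5*(-154*d) = 45 - 770*d)
sqrt(37093 + U(H(-4, 6), 39)) = sqrt(37093 + (45 - 770*(6 + 2*(-4)**2))) = sqrt(37093 + (45 - 770*(6 + 2*16))) = sqrt(37093 + (45 - 770*(6 + 32))) = sqrt(37093 + (45 - 770*38)) = sqrt(37093 + (45 - 29260)) = sqrt(37093 - 29215) = sqrt(7878)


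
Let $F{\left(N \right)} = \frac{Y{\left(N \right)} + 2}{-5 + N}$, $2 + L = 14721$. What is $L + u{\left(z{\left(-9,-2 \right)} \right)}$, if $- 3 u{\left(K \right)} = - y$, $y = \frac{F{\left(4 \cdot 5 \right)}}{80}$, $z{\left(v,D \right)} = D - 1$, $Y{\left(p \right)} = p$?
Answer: $\frac{26494211}{1800} \approx 14719.0$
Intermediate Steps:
$z{\left(v,D \right)} = -1 + D$ ($z{\left(v,D \right)} = D - 1 = -1 + D$)
$L = 14719$ ($L = -2 + 14721 = 14719$)
$F{\left(N \right)} = \frac{2 + N}{-5 + N}$ ($F{\left(N \right)} = \frac{N + 2}{-5 + N} = \frac{2 + N}{-5 + N}$)
$y = \frac{11}{600}$ ($y = \frac{\frac{1}{-5 + 4 \cdot 5} \left(2 + 4 \cdot 5\right)}{80} = \frac{2 + 20}{-5 + 20} \cdot \frac{1}{80} = \frac{1}{15} \cdot 22 \cdot \frac{1}{80} = \frac{22}{15} \cdot \frac{1}{80} = \frac{11}{600} \approx 0.018333$)
$u{\left(K \right)} = \frac{11}{1800}$ ($u{\left(K \right)} = - \frac{\left(-1\right) \frac{11}{600}}{3} = \left(- \frac{1}{3}\right) \left(- \frac{11}{600}\right) = \frac{11}{1800}$)
$L + u{\left(z{\left(-9,-2 \right)} \right)} = 14719 + \frac{11}{1800} = \frac{26494211}{1800}$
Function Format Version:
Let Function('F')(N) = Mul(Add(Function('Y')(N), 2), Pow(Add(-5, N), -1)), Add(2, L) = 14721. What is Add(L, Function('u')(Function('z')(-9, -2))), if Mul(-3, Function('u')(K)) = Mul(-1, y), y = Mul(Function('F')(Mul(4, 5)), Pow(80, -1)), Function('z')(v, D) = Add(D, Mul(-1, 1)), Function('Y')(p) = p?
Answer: Rational(26494211, 1800) ≈ 14719.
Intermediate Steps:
Function('z')(v, D) = Add(-1, D) (Function('z')(v, D) = Add(D, -1) = Add(-1, D))
L = 14719 (L = Add(-2, 14721) = 14719)
Function('F')(N) = Mul(Pow(Add(-5, N), -1), Add(2, N)) (Function('F')(N) = Mul(Add(N, 2), Pow(Add(-5, N), -1)) = Mul(Add(2, N), Pow(Add(-5, N), -1)) = Mul(Pow(Add(-5, N), -1), Add(2, N)))
y = Rational(11, 600) (y = Mul(Mul(Pow(Add(-5, Mul(4, 5)), -1), Add(2, Mul(4, 5))), Pow(80, -1)) = Mul(Mul(Pow(Add(-5, 20), -1), Add(2, 20)), Rational(1, 80)) = Mul(Mul(Pow(15, -1), 22), Rational(1, 80)) = Mul(Mul(Rational(1, 15), 22), Rational(1, 80)) = Mul(Rational(22, 15), Rational(1, 80)) = Rational(11, 600) ≈ 0.018333)
Function('u')(K) = Rational(11, 1800) (Function('u')(K) = Mul(Rational(-1, 3), Mul(-1, Rational(11, 600))) = Mul(Rational(-1, 3), Rational(-11, 600)) = Rational(11, 1800))
Add(L, Function('u')(Function('z')(-9, -2))) = Add(14719, Rational(11, 1800)) = Rational(26494211, 1800)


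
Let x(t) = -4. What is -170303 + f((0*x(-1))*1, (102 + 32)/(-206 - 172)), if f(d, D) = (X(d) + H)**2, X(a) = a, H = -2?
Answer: -170299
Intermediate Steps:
f(d, D) = (-2 + d)**2 (f(d, D) = (d - 2)**2 = (-2 + d)**2)
-170303 + f((0*x(-1))*1, (102 + 32)/(-206 - 172)) = -170303 + (-2 + (0*(-4))*1)**2 = -170303 + (-2 + 0*1)**2 = -170303 + (-2 + 0)**2 = -170303 + (-2)**2 = -170303 + 4 = -170299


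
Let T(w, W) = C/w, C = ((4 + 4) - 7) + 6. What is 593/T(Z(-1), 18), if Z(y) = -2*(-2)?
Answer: 2372/7 ≈ 338.86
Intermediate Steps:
Z(y) = 4
C = 7 (C = (8 - 7) + 6 = 1 + 6 = 7)
T(w, W) = 7/w
593/T(Z(-1), 18) = 593/((7/4)) = 593/((7*(¼))) = 593/(7/4) = 593*(4/7) = 2372/7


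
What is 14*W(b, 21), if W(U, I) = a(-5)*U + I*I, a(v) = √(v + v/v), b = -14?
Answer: 6174 - 392*I ≈ 6174.0 - 392.0*I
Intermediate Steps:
a(v) = √(1 + v) (a(v) = √(v + 1) = √(1 + v))
W(U, I) = I² + 2*I*U (W(U, I) = √(1 - 5)*U + I*I = √(-4)*U + I² = (2*I)*U + I² = 2*I*U + I² = I² + 2*I*U)
14*W(b, 21) = 14*(21² + 2*I*(-14)) = 14*(441 - 28*I) = 6174 - 392*I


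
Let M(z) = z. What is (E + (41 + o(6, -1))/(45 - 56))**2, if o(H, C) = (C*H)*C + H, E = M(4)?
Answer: 81/121 ≈ 0.66942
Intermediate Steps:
E = 4
o(H, C) = H + H*C**2 (o(H, C) = H*C**2 + H = H + H*C**2)
(E + (41 + o(6, -1))/(45 - 56))**2 = (4 + (41 + 6*(1 + (-1)**2))/(45 - 56))**2 = (4 + (41 + 6*(1 + 1))/(-11))**2 = (4 + (41 + 6*2)*(-1/11))**2 = (4 + (41 + 12)*(-1/11))**2 = (4 + 53*(-1/11))**2 = (4 - 53/11)**2 = (-9/11)**2 = 81/121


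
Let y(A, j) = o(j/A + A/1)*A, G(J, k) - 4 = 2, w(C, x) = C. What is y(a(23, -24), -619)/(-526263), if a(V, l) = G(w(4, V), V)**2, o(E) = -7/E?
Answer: 3024/118760017 ≈ 2.5463e-5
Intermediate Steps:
G(J, k) = 6 (G(J, k) = 4 + 2 = 6)
a(V, l) = 36 (a(V, l) = 6**2 = 36)
y(A, j) = -7*A/(A + j/A) (y(A, j) = (-7/(j/A + A/1))*A = (-7/(j/A + A*1))*A = (-7/(j/A + A))*A = (-7/(A + j/A))*A = -7*A/(A + j/A))
y(a(23, -24), -619)/(-526263) = -7*36**2/(-619 + 36**2)/(-526263) = -7*1296/(-619 + 1296)*(-1/526263) = -7*1296/677*(-1/526263) = -7*1296*1/677*(-1/526263) = -9072/677*(-1/526263) = 3024/118760017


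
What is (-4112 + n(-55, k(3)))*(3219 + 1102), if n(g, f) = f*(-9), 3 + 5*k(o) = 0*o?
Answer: -88723093/5 ≈ -1.7745e+7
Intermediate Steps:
k(o) = -3/5 (k(o) = -3/5 + (0*o)/5 = -3/5 + (1/5)*0 = -3/5 + 0 = -3/5)
n(g, f) = -9*f
(-4112 + n(-55, k(3)))*(3219 + 1102) = (-4112 - 9*(-3/5))*(3219 + 1102) = (-4112 + 27/5)*4321 = -20533/5*4321 = -88723093/5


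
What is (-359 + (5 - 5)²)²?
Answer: 128881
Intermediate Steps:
(-359 + (5 - 5)²)² = (-359 + 0²)² = (-359 + 0)² = (-359)² = 128881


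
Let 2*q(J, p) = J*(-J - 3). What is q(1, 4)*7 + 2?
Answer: -12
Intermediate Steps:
q(J, p) = J*(-3 - J)/2 (q(J, p) = (J*(-J - 3))/2 = (J*(-3 - J))/2 = J*(-3 - J)/2)
q(1, 4)*7 + 2 = -1/2*1*(3 + 1)*7 + 2 = -1/2*1*4*7 + 2 = -2*7 + 2 = -14 + 2 = -12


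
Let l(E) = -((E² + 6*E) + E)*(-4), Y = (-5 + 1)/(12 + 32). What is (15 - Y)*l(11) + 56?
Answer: 12008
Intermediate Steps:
Y = -1/11 (Y = -4/44 = -4*1/44 = -1/11 ≈ -0.090909)
l(E) = 4*E² + 28*E (l(E) = -(E² + 7*E)*(-4) = (-E² - 7*E)*(-4) = 4*E² + 28*E)
(15 - Y)*l(11) + 56 = (15 - 1*(-1/11))*(4*11*(7 + 11)) + 56 = (15 + 1/11)*(4*11*18) + 56 = (166/11)*792 + 56 = 11952 + 56 = 12008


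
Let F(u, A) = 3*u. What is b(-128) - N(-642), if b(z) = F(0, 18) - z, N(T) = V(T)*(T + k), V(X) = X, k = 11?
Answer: -404974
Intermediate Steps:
N(T) = T*(11 + T) (N(T) = T*(T + 11) = T*(11 + T))
b(z) = -z (b(z) = 3*0 - z = 0 - z = -z)
b(-128) - N(-642) = -1*(-128) - (-642)*(11 - 642) = 128 - (-642)*(-631) = 128 - 1*405102 = 128 - 405102 = -404974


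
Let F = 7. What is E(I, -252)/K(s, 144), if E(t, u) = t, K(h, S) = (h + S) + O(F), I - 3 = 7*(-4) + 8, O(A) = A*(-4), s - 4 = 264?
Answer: -17/384 ≈ -0.044271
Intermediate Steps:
s = 268 (s = 4 + 264 = 268)
O(A) = -4*A
I = -17 (I = 3 + (7*(-4) + 8) = 3 + (-28 + 8) = 3 - 20 = -17)
K(h, S) = -28 + S + h (K(h, S) = (h + S) - 4*7 = (S + h) - 28 = -28 + S + h)
E(I, -252)/K(s, 144) = -17/(-28 + 144 + 268) = -17/384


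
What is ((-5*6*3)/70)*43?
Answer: -387/7 ≈ -55.286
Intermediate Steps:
((-5*6*3)/70)*43 = (-30*3*(1/70))*43 = -90*1/70*43 = -9/7*43 = -387/7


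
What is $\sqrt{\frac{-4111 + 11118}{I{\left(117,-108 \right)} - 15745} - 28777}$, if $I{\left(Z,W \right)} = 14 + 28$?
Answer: $\frac{i \sqrt{7096063813314}}{15703} \approx 169.64 i$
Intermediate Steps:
$I{\left(Z,W \right)} = 42$
$\sqrt{\frac{-4111 + 11118}{I{\left(117,-108 \right)} - 15745} - 28777} = \sqrt{\frac{-4111 + 11118}{42 - 15745} - 28777} = \sqrt{\frac{7007}{-15703} - 28777} = \sqrt{7007 \left(- \frac{1}{15703}\right) - 28777} = \sqrt{- \frac{7007}{15703} - 28777} = \sqrt{- \frac{451892238}{15703}} = \frac{i \sqrt{7096063813314}}{15703}$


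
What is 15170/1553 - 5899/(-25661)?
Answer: 398438517/39851533 ≈ 9.9981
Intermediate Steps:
15170/1553 - 5899/(-25661) = 15170*(1/1553) - 5899*(-1/25661) = 15170/1553 + 5899/25661 = 398438517/39851533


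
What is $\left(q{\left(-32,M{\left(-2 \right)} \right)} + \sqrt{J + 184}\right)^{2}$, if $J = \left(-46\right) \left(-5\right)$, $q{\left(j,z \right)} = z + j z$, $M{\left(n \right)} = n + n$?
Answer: $15790 + 744 \sqrt{46} \approx 20836.0$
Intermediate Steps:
$M{\left(n \right)} = 2 n$
$J = 230$
$\left(q{\left(-32,M{\left(-2 \right)} \right)} + \sqrt{J + 184}\right)^{2} = \left(2 \left(-2\right) \left(1 - 32\right) + \sqrt{230 + 184}\right)^{2} = \left(\left(-4\right) \left(-31\right) + \sqrt{414}\right)^{2} = \left(124 + 3 \sqrt{46}\right)^{2}$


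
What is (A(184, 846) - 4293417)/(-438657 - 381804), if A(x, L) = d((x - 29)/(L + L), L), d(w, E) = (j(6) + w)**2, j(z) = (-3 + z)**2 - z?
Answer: 12291441602927/2348868260304 ≈ 5.2329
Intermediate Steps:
d(w, E) = (3 + w)**2 (d(w, E) = (((-3 + 6)**2 - 1*6) + w)**2 = ((3**2 - 6) + w)**2 = ((9 - 6) + w)**2 = (3 + w)**2)
A(x, L) = (3 + (-29 + x)/(2*L))**2 (A(x, L) = (3 + (x - 29)/(L + L))**2 = (3 + (-29 + x)/((2*L)))**2 = (3 + (-29 + x)*(1/(2*L)))**2 = (3 + (-29 + x)/(2*L))**2)
(A(184, 846) - 4293417)/(-438657 - 381804) = ((1/4)*(-29 + 184 + 6*846)**2/846**2 - 4293417)/(-438657 - 381804) = ((1/4)*(1/715716)*(-29 + 184 + 5076)**2 - 4293417)/(-820461) = ((1/4)*(1/715716)*5231**2 - 4293417)*(-1/820461) = ((1/4)*(1/715716)*27363361 - 4293417)*(-1/820461) = (27363361/2862864 - 4293417)*(-1/820461) = -12291441602927/2862864*(-1/820461) = 12291441602927/2348868260304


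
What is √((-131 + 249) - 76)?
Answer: √42 ≈ 6.4807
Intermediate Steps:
√((-131 + 249) - 76) = √(118 - 76) = √42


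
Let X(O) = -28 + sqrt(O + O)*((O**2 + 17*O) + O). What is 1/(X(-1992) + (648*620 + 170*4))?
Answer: 100603/15400451200097380 - 983052*I*sqrt(249)/3850112800024345 ≈ 6.5325e-12 - 4.029e-9*I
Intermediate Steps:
X(O) = -28 + sqrt(2)*sqrt(O)*(O**2 + 18*O) (X(O) = -28 + sqrt(2*O)*(O**2 + 18*O) = -28 + (sqrt(2)*sqrt(O))*(O**2 + 18*O) = -28 + sqrt(2)*sqrt(O)*(O**2 + 18*O))
1/(X(-1992) + (648*620 + 170*4)) = 1/((-28 + sqrt(2)*(-1992)**(5/2) + 18*sqrt(2)*(-1992)**(3/2)) + (648*620 + 170*4)) = 1/((-28 + sqrt(2)*(7936128*I*sqrt(498)) + 18*sqrt(2)*(-3984*I*sqrt(498))) + (401760 + 680)) = 1/((-28 + 15872256*I*sqrt(249) - 143424*I*sqrt(249)) + 402440) = 1/((-28 + 15728832*I*sqrt(249)) + 402440) = 1/(402412 + 15728832*I*sqrt(249))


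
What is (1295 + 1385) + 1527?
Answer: 4207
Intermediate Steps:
(1295 + 1385) + 1527 = 2680 + 1527 = 4207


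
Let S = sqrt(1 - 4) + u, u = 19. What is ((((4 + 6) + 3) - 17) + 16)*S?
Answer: 228 + 12*I*sqrt(3) ≈ 228.0 + 20.785*I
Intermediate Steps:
S = 19 + I*sqrt(3) (S = sqrt(1 - 4) + 19 = sqrt(-3) + 19 = I*sqrt(3) + 19 = 19 + I*sqrt(3) ≈ 19.0 + 1.732*I)
((((4 + 6) + 3) - 17) + 16)*S = ((((4 + 6) + 3) - 17) + 16)*(19 + I*sqrt(3)) = (((10 + 3) - 17) + 16)*(19 + I*sqrt(3)) = ((13 - 17) + 16)*(19 + I*sqrt(3)) = (-4 + 16)*(19 + I*sqrt(3)) = 12*(19 + I*sqrt(3)) = 228 + 12*I*sqrt(3)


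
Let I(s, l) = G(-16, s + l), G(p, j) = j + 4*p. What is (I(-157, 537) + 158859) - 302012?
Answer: -142837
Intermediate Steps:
I(s, l) = -64 + l + s (I(s, l) = (s + l) + 4*(-16) = (l + s) - 64 = -64 + l + s)
(I(-157, 537) + 158859) - 302012 = ((-64 + 537 - 157) + 158859) - 302012 = (316 + 158859) - 302012 = 159175 - 302012 = -142837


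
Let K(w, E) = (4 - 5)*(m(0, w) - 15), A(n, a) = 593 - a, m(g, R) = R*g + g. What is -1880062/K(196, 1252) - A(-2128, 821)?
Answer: -1876642/15 ≈ -1.2511e+5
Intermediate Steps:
m(g, R) = g + R*g
K(w, E) = 15 (K(w, E) = (4 - 5)*(0*(1 + w) - 15) = -(0 - 15) = -1*(-15) = 15)
-1880062/K(196, 1252) - A(-2128, 821) = -1880062/15 - (593 - 1*821) = -1880062*1/15 - (593 - 821) = -1880062/15 - 1*(-228) = -1880062/15 + 228 = -1876642/15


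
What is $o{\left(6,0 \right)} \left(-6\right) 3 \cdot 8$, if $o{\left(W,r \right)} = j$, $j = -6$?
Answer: $864$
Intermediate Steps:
$o{\left(W,r \right)} = -6$
$o{\left(6,0 \right)} \left(-6\right) 3 \cdot 8 = \left(-6\right) \left(-6\right) 3 \cdot 8 = 36 \cdot 24 = 864$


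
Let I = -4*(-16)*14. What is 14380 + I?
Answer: 15276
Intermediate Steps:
I = 896 (I = 64*14 = 896)
14380 + I = 14380 + 896 = 15276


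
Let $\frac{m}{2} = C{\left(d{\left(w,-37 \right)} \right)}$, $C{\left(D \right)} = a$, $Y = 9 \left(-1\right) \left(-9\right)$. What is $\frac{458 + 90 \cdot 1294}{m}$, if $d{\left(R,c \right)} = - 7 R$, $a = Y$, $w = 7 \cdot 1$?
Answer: $\frac{58459}{81} \approx 721.72$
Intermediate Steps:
$w = 7$
$Y = 81$ ($Y = \left(-9\right) \left(-9\right) = 81$)
$a = 81$
$C{\left(D \right)} = 81$
$m = 162$ ($m = 2 \cdot 81 = 162$)
$\frac{458 + 90 \cdot 1294}{m} = \frac{458 + 90 \cdot 1294}{162} = \left(458 + 116460\right) \frac{1}{162} = 116918 \cdot \frac{1}{162} = \frac{58459}{81}$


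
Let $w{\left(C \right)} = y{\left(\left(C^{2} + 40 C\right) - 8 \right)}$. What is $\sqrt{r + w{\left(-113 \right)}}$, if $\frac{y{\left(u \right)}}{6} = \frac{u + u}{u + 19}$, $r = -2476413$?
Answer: $\frac{3 i \sqrt{1173325685770}}{2065} \approx 1573.7 i$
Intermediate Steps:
$y{\left(u \right)} = \frac{12 u}{19 + u}$ ($y{\left(u \right)} = 6 \frac{u + u}{u + 19} = 6 \frac{2 u}{19 + u} = \frac{12 u}{19 + u}$)
$w{\left(C \right)} = \frac{12 \left(-8 + C^{2} + 40 C\right)}{11 + C^{2} + 40 C}$ ($w{\left(C \right)} = \frac{12 \left(\left(C^{2} + 40 C\right) - 8\right)}{19 - \left(8 - C^{2} - 40 C\right)} = \frac{12 \left(-8 + C^{2} + 40 C\right)}{19 + \left(-8 + C^{2} + 40 C\right)} = \frac{12 \left(-8 + C^{2} + 40 C\right)}{11 + C^{2} + 40 C}$)
$\sqrt{r + w{\left(-113 \right)}} = \sqrt{-2476413 + \frac{12 \left(-8 + \left(-113\right)^{2} + 40 \left(-113\right)\right)}{11 + \left(-113\right)^{2} + 40 \left(-113\right)}} = \sqrt{-2476413 + \frac{12 \left(-8 + 12769 - 4520\right)}{11 + 12769 - 4520}} = \sqrt{-2476413 + 12 \cdot \frac{1}{8260} \cdot 8241} = \sqrt{-2476413 + \frac{24723}{2065}} = \sqrt{- \frac{5113768122}{2065}} = \frac{3 i \sqrt{1173325685770}}{2065}$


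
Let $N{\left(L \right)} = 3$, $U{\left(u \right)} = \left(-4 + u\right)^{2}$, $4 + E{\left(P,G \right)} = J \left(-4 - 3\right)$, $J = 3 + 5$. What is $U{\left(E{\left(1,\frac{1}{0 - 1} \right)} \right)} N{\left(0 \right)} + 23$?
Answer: $12311$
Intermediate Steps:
$J = 8$
$E{\left(P,G \right)} = -60$ ($E{\left(P,G \right)} = -4 + 8 \left(-4 - 3\right) = -4 + 8 \left(-7\right) = -4 - 56 = -60$)
$U{\left(E{\left(1,\frac{1}{0 - 1} \right)} \right)} N{\left(0 \right)} + 23 = \left(-4 - 60\right)^{2} \cdot 3 + 23 = \left(-64\right)^{2} \cdot 3 + 23 = 4096 \cdot 3 + 23 = 12288 + 23 = 12311$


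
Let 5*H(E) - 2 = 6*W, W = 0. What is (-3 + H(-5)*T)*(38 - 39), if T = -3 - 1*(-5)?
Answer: 11/5 ≈ 2.2000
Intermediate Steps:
H(E) = ⅖ (H(E) = ⅖ + (6*0)/5 = ⅖ + (⅕)*0 = ⅖ + 0 = ⅖)
T = 2 (T = -3 + 5 = 2)
(-3 + H(-5)*T)*(38 - 39) = (-3 + (⅖)*2)*(38 - 39) = (-3 + ⅘)*(-1) = -11/5*(-1) = 11/5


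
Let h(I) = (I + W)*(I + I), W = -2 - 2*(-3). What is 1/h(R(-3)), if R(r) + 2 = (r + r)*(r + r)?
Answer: 1/2584 ≈ 0.00038700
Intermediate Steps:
W = 4 (W = -2 + 6 = 4)
R(r) = -2 + 4*r² (R(r) = -2 + (r + r)*(r + r) = -2 + (2*r)*(2*r) = -2 + 4*r²)
h(I) = 2*I*(4 + I) (h(I) = (I + 4)*(I + I) = (4 + I)*(2*I) = 2*I*(4 + I))
1/h(R(-3)) = 1/(2*(-2 + 4*(-3)²)*(4 + (-2 + 4*(-3)²))) = 1/(2*(-2 + 4*9)*(4 + (-2 + 4*9))) = 1/(2*(-2 + 36)*(4 + (-2 + 36))) = 1/(2*34*(4 + 34)) = 1/(2*34*38) = 1/2584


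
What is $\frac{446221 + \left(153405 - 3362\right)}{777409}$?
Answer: $\frac{596264}{777409} \approx 0.76699$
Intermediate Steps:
$\frac{446221 + \left(153405 - 3362\right)}{777409} = \left(446221 + \left(153405 - 3362\right)\right) \frac{1}{777409} = \left(446221 + 150043\right) \frac{1}{777409} = 596264 \cdot \frac{1}{777409} = \frac{596264}{777409}$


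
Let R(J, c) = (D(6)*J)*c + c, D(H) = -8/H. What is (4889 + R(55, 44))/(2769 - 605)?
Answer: 5119/6492 ≈ 0.78851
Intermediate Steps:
R(J, c) = c - 4*J*c/3 (R(J, c) = ((-8/6)*J)*c + c = ((-8*⅙)*J)*c + c = (-4*J/3)*c + c = -4*J*c/3 + c = c - 4*J*c/3)
(4889 + R(55, 44))/(2769 - 605) = (4889 + (⅓)*44*(3 - 4*55))/(2769 - 605) = (4889 + (⅓)*44*(3 - 220))/2164 = (4889 + (⅓)*44*(-217))*(1/2164) = (4889 - 9548/3)*(1/2164) = (5119/3)*(1/2164) = 5119/6492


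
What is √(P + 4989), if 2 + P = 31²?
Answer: 2*√1487 ≈ 77.123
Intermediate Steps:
P = 959 (P = -2 + 31² = -2 + 961 = 959)
√(P + 4989) = √(959 + 4989) = √5948 = 2*√1487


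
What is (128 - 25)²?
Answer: 10609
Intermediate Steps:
(128 - 25)² = 103² = 10609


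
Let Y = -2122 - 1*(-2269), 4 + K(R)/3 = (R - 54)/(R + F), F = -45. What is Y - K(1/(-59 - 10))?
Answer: 482673/3106 ≈ 155.40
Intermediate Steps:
K(R) = -12 + 3*(-54 + R)/(-45 + R) (K(R) = -12 + 3*((R - 54)/(R - 45)) = -12 + 3*((-54 + R)/(-45 + R)) = -12 + 3*(-54 + R)/(-45 + R))
Y = 147 (Y = -2122 + 2269 = 147)
Y - K(1/(-59 - 10)) = 147 - 9*(42 - 1/(-59 - 10))/(-45 + 1/(-59 - 10)) = 147 - 9*(42 - 1/(-69))/(-45 + 1/(-69)) = 147 - 9*(42 - 1*(-1/69))/(-45 - 1/69) = 147 - 9*(42 + 1/69)/(-3106/69) = 147 - 9*(-69)*2899/(3106*69) = 147 - 1*(-26091/3106) = 147 + 26091/3106 = 482673/3106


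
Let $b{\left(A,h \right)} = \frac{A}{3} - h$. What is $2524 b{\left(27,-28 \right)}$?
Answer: $93388$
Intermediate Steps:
$b{\left(A,h \right)} = - h + \frac{A}{3}$ ($b{\left(A,h \right)} = A \frac{1}{3} - h = \frac{A}{3} - h = - h + \frac{A}{3}$)
$2524 b{\left(27,-28 \right)} = 2524 \left(\left(-1\right) \left(-28\right) + \frac{1}{3} \cdot 27\right) = 2524 \left(28 + 9\right) = 2524 \cdot 37 = 93388$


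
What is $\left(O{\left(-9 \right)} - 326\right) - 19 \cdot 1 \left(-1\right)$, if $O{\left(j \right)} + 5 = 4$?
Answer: $-308$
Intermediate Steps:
$O{\left(j \right)} = -1$ ($O{\left(j \right)} = -5 + 4 = -1$)
$\left(O{\left(-9 \right)} - 326\right) - 19 \cdot 1 \left(-1\right) = \left(-1 - 326\right) - 19 \cdot 1 \left(-1\right) = -327 - -19 = -327 + 19 = -308$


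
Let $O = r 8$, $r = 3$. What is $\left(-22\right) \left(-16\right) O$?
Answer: $8448$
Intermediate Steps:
$O = 24$ ($O = 3 \cdot 8 = 24$)
$\left(-22\right) \left(-16\right) O = \left(-22\right) \left(-16\right) 24 = 352 \cdot 24 = 8448$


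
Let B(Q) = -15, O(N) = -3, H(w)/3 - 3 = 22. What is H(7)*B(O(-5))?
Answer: -1125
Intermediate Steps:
H(w) = 75 (H(w) = 9 + 3*22 = 9 + 66 = 75)
H(7)*B(O(-5)) = 75*(-15) = -1125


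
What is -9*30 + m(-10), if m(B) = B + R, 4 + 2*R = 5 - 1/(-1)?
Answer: -279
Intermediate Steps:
R = 1 (R = -2 + (5 - 1/(-1))/2 = -2 + (5 - 1*(-1))/2 = -2 + (5 + 1)/2 = -2 + (½)*6 = -2 + 3 = 1)
m(B) = 1 + B (m(B) = B + 1 = 1 + B)
-9*30 + m(-10) = -9*30 + (1 - 10) = -270 - 9 = -279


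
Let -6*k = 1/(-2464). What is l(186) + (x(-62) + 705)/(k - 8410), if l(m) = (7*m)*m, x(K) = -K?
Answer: 30110066250180/124333439 ≈ 2.4217e+5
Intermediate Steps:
k = 1/14784 (k = -⅙/(-2464) = -⅙*(-1/2464) = 1/14784 ≈ 6.7641e-5)
l(m) = 7*m²
l(186) + (x(-62) + 705)/(k - 8410) = 7*186² + (-1*(-62) + 705)/(1/14784 - 8410) = 7*34596 + (62 + 705)/(-124333439/14784) = 242172 + 767*(-14784/124333439) = 242172 - 11339328/124333439 = 30110066250180/124333439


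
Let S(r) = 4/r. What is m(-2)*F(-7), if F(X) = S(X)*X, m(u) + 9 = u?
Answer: -44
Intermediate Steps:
m(u) = -9 + u
F(X) = 4 (F(X) = (4/X)*X = 4)
m(-2)*F(-7) = (-9 - 2)*4 = -11*4 = -44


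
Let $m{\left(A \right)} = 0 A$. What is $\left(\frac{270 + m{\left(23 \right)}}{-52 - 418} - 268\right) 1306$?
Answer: $- \frac{16485638}{47} \approx -3.5076 \cdot 10^{5}$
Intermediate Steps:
$m{\left(A \right)} = 0$
$\left(\frac{270 + m{\left(23 \right)}}{-52 - 418} - 268\right) 1306 = \left(\frac{270 + 0}{-52 - 418} - 268\right) 1306 = \left(\frac{270}{-470} - 268\right) 1306 = \left(270 \left(- \frac{1}{470}\right) - 268\right) 1306 = \left(- \frac{27}{47} - 268\right) 1306 = \left(- \frac{12623}{47}\right) 1306 = - \frac{16485638}{47}$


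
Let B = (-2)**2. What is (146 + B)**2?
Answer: 22500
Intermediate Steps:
B = 4
(146 + B)**2 = (146 + 4)**2 = 150**2 = 22500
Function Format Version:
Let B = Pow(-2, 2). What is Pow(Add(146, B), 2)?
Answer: 22500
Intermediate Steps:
B = 4
Pow(Add(146, B), 2) = Pow(Add(146, 4), 2) = Pow(150, 2) = 22500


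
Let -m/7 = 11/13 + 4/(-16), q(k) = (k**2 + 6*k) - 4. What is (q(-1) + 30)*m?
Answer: -4557/52 ≈ -87.635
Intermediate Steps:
q(k) = -4 + k**2 + 6*k
m = -217/52 (m = -7*(11/13 + 4/(-16)) = -7*(11*(1/13) + 4*(-1/16)) = -7*(11/13 - 1/4) = -7*31/52 = -217/52 ≈ -4.1731)
(q(-1) + 30)*m = ((-4 + (-1)**2 + 6*(-1)) + 30)*(-217/52) = ((-4 + 1 - 6) + 30)*(-217/52) = (-9 + 30)*(-217/52) = 21*(-217/52) = -4557/52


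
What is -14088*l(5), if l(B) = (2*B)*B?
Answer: -704400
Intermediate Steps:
l(B) = 2*B²
-14088*l(5) = -28176*5² = -28176*25 = -14088*50 = -704400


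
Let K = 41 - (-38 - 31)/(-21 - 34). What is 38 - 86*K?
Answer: -185906/55 ≈ -3380.1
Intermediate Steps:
K = 2186/55 (K = 41 - (-69)/(-55) = 41 - (-69)*(-1)/55 = 41 - 1*69/55 = 41 - 69/55 = 2186/55 ≈ 39.745)
38 - 86*K = 38 - 86*2186/55 = 38 - 187996/55 = -185906/55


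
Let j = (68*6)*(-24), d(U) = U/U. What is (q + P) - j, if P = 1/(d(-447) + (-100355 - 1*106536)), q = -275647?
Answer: -55002740951/206890 ≈ -2.6586e+5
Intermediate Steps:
d(U) = 1
j = -9792 (j = 408*(-24) = -9792)
P = -1/206890 (P = 1/(1 + (-100355 - 1*106536)) = 1/(1 + (-100355 - 106536)) = 1/(1 - 206891) = 1/(-206890) = -1/206890 ≈ -4.8335e-6)
(q + P) - j = (-275647 - 1/206890) - 1*(-9792) = -57028607831/206890 + 9792 = -55002740951/206890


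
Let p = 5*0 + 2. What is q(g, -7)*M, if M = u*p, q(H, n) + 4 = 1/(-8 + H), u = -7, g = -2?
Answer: 287/5 ≈ 57.400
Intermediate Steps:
q(H, n) = -4 + 1/(-8 + H)
p = 2 (p = 0 + 2 = 2)
M = -14 (M = -7*2 = -14)
q(g, -7)*M = ((33 - 4*(-2))/(-8 - 2))*(-14) = ((33 + 8)/(-10))*(-14) = -1/10*41*(-14) = -41/10*(-14) = 287/5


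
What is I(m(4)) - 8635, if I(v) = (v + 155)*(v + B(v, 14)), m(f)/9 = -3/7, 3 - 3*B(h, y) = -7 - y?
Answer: -392433/49 ≈ -8008.8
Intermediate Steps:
B(h, y) = 10/3 + y/3 (B(h, y) = 1 - (-7 - y)/3 = 1 + (7/3 + y/3) = 10/3 + y/3)
m(f) = -27/7 (m(f) = 9*(-3/7) = -27/7)
I(v) = (8 + v)*(155 + v) (I(v) = (v + 155)*(v + (10/3 + (⅓)*14)) = (155 + v)*(v + (10/3 + 14/3)) = (155 + v)*(v + 8) = (155 + v)*(8 + v) = (8 + v)*(155 + v))
I(m(4)) - 8635 = (1240 + (-27/7)² + 163*(-27/7)) - 8635 = (1240 + 729/49 - 4401/7) - 8635 = 30682/49 - 8635 = -392433/49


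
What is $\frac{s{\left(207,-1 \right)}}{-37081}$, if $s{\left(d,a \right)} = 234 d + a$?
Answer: $- \frac{48437}{37081} \approx -1.3062$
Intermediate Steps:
$s{\left(d,a \right)} = a + 234 d$
$\frac{s{\left(207,-1 \right)}}{-37081} = \frac{-1 + 234 \cdot 207}{-37081} = \left(-1 + 48438\right) \left(- \frac{1}{37081}\right) = 48437 \left(- \frac{1}{37081}\right) = - \frac{48437}{37081}$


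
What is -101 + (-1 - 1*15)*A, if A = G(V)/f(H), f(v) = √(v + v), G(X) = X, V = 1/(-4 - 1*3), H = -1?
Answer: -101 - 8*I*√2/7 ≈ -101.0 - 1.6162*I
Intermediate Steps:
V = -⅐ (V = 1/(-4 - 3) = 1/(-7) = -⅐ ≈ -0.14286)
f(v) = √2*√v (f(v) = √(2*v) = √2*√v)
A = I*√2/14 (A = -(-I*√2/2)/7 = -(-1)*I*√2/14 = I*√2/14 ≈ 0.10102*I)
-101 + (-1 - 1*15)*A = -101 + (-1 - 1*15)*(I*√2/14) = -101 + (-1 - 15)*(I*√2/14) = -101 - 8*I*√2/7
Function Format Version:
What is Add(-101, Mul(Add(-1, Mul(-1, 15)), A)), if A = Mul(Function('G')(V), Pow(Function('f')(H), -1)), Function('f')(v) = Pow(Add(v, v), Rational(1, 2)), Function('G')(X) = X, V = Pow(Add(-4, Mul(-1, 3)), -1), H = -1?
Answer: Add(-101, Mul(Rational(-8, 7), I, Pow(2, Rational(1, 2)))) ≈ Add(-101.00, Mul(-1.6162, I))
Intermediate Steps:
V = Rational(-1, 7) (V = Pow(Add(-4, -3), -1) = Pow(-7, -1) = Rational(-1, 7) ≈ -0.14286)
Function('f')(v) = Mul(Pow(2, Rational(1, 2)), Pow(v, Rational(1, 2))) (Function('f')(v) = Pow(Mul(2, v), Rational(1, 2)) = Mul(Pow(2, Rational(1, 2)), Pow(v, Rational(1, 2))))
A = Mul(Rational(1, 14), I, Pow(2, Rational(1, 2))) (A = Mul(Rational(-1, 7), Pow(Mul(Pow(2, Rational(1, 2)), Pow(-1, Rational(1, 2))), -1)) = Mul(Rational(-1, 7), Pow(Mul(Pow(2, Rational(1, 2)), I), -1)) = Mul(Rational(-1, 7), Pow(Mul(I, Pow(2, Rational(1, 2))), -1)) = Mul(Rational(-1, 7), Mul(Rational(-1, 2), I, Pow(2, Rational(1, 2)))) = Mul(Rational(1, 14), I, Pow(2, Rational(1, 2))) ≈ Mul(0.10102, I))
Add(-101, Mul(Add(-1, Mul(-1, 15)), A)) = Add(-101, Mul(Add(-1, Mul(-1, 15)), Mul(Rational(1, 14), I, Pow(2, Rational(1, 2))))) = Add(-101, Mul(Add(-1, -15), Mul(Rational(1, 14), I, Pow(2, Rational(1, 2))))) = Add(-101, Mul(-16, Mul(Rational(1, 14), I, Pow(2, Rational(1, 2))))) = Add(-101, Mul(Rational(-8, 7), I, Pow(2, Rational(1, 2))))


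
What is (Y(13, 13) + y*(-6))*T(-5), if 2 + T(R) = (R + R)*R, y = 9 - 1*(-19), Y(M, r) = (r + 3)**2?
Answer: 4224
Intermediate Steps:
Y(M, r) = (3 + r)**2
y = 28 (y = 9 + 19 = 28)
T(R) = -2 + 2*R**2 (T(R) = -2 + (R + R)*R = -2 + (2*R)*R = -2 + 2*R**2)
(Y(13, 13) + y*(-6))*T(-5) = ((3 + 13)**2 + 28*(-6))*(-2 + 2*(-5)**2) = (16**2 - 168)*(-2 + 2*25) = (256 - 168)*(-2 + 50) = 88*48 = 4224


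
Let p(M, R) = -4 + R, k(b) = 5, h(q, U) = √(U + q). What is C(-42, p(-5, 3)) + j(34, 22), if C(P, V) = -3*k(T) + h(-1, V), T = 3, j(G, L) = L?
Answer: 7 + I*√2 ≈ 7.0 + 1.4142*I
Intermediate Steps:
C(P, V) = -15 + √(-1 + V) (C(P, V) = -3*5 + √(V - 1) = -15 + √(-1 + V))
C(-42, p(-5, 3)) + j(34, 22) = (-15 + √(-1 + (-4 + 3))) + 22 = (-15 + √(-1 - 1)) + 22 = (-15 + √(-2)) + 22 = (-15 + I*√2) + 22 = 7 + I*√2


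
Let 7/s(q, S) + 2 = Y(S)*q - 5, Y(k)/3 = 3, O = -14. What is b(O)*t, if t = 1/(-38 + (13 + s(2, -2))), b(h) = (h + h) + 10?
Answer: 99/134 ≈ 0.73881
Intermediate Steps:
Y(k) = 9 (Y(k) = 3*3 = 9)
s(q, S) = 7/(-7 + 9*q) (s(q, S) = 7/(-2 + (9*q - 5)) = 7/(-2 + (-5 + 9*q)) = 7/(-7 + 9*q))
b(h) = 10 + 2*h (b(h) = 2*h + 10 = 10 + 2*h)
t = -11/268 (t = 1/(-38 + (13 + 7/(-7 + 9*2))) = 1/(-38 + (13 + 7/(-7 + 18))) = 1/(-38 + (13 + 7/11)) = 1/(-38 + 150/11) = 1/(-268/11) = -11/268 ≈ -0.041045)
b(O)*t = (10 + 2*(-14))*(-11/268) = (10 - 28)*(-11/268) = -18*(-11/268) = 99/134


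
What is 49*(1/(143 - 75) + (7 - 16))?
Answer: -29939/68 ≈ -440.28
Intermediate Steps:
49*(1/(143 - 75) + (7 - 16)) = 49*(1/68 - 9) = 49*(-611/68) = -29939/68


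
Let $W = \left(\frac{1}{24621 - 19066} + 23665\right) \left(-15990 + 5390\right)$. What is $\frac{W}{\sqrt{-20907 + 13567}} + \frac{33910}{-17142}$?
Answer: $- \frac{16955}{8571} + \frac{27869324112 i \sqrt{1835}}{407737} \approx -1.9782 + 2.928 \cdot 10^{6} i$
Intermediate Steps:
$W = - \frac{278693241120}{1111}$ ($W = \left(\frac{1}{5555} + 23665\right) \left(-10600\right) = \frac{131459076}{5555} \left(-10600\right) = - \frac{278693241120}{1111} \approx -2.5085 \cdot 10^{8}$)
$\frac{W}{\sqrt{-20907 + 13567}} + \frac{33910}{-17142} = - \frac{278693241120}{1111 \sqrt{-20907 + 13567}} + \frac{33910}{-17142} = - \frac{278693241120}{1111 \sqrt{-7340}} + 33910 \left(- \frac{1}{17142}\right) = - \frac{278693241120}{1111 \cdot 2 i \sqrt{1835}} - \frac{16955}{8571} = - \frac{278693241120 \left(- \frac{i \sqrt{1835}}{3670}\right)}{1111} - \frac{16955}{8571} = \frac{27869324112 i \sqrt{1835}}{407737} - \frac{16955}{8571} = - \frac{16955}{8571} + \frac{27869324112 i \sqrt{1835}}{407737}$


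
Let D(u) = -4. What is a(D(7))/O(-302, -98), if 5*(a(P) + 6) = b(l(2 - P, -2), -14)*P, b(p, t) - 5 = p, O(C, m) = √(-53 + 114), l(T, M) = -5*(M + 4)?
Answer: -2*√61/61 ≈ -0.25607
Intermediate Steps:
l(T, M) = -20 - 5*M (l(T, M) = -5*(4 + M) = -20 - 5*M)
O(C, m) = √61
b(p, t) = 5 + p
a(P) = -6 - P (a(P) = -6 + ((5 + (-20 - 5*(-2)))*P)/5 = -6 + ((5 + (-20 + 10))*P)/5 = -6 + ((5 - 10)*P)/5 = -6 + (-5*P)/5 = -6 - P)
a(D(7))/O(-302, -98) = (-6 - 1*(-4))/(√61) = (-6 + 4)*(√61/61) = -2*√61/61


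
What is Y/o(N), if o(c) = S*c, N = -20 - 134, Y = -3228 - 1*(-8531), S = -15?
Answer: 5303/2310 ≈ 2.2957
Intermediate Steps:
Y = 5303 (Y = -3228 + 8531 = 5303)
N = -154
o(c) = -15*c
Y/o(N) = 5303/((-15*(-154))) = 5303/2310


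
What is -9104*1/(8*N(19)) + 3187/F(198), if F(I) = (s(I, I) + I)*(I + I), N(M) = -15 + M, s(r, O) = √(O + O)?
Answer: -22078565/77616 - 3187*√11/2561328 ≈ -284.46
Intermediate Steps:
s(r, O) = √2*√O (s(r, O) = √(2*O) = √2*√O)
F(I) = 2*I*(I + √2*√I) (F(I) = (√2*√I + I)*(I + I) = (I + √2*√I)*(2*I) = 2*I*(I + √2*√I))
-9104*1/(8*N(19)) + 3187/F(198) = -9104*1/(8*(-15 + 19)) + 3187/((2*198*(198 + √2*√198))) = -9104/(8*4) + 3187/((2*198*(198 + √2*(3*√22)))) = -9104/32 + 3187/((2*198*(198 + 6*√11))) = -9104*1/32 + 3187/(78408 + 2376*√11) = -569/2 + 3187/(78408 + 2376*√11)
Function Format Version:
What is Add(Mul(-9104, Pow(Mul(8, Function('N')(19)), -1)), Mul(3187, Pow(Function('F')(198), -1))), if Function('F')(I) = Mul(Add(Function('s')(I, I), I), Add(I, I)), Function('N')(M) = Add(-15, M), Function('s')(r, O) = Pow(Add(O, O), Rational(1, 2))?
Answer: Add(Rational(-22078565, 77616), Mul(Rational(-3187, 2561328), Pow(11, Rational(1, 2)))) ≈ -284.46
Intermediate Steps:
Function('s')(r, O) = Mul(Pow(2, Rational(1, 2)), Pow(O, Rational(1, 2))) (Function('s')(r, O) = Pow(Mul(2, O), Rational(1, 2)) = Mul(Pow(2, Rational(1, 2)), Pow(O, Rational(1, 2))))
Function('F')(I) = Mul(2, I, Add(I, Mul(Pow(2, Rational(1, 2)), Pow(I, Rational(1, 2))))) (Function('F')(I) = Mul(Add(Mul(Pow(2, Rational(1, 2)), Pow(I, Rational(1, 2))), I), Add(I, I)) = Mul(Add(I, Mul(Pow(2, Rational(1, 2)), Pow(I, Rational(1, 2)))), Mul(2, I)) = Mul(2, I, Add(I, Mul(Pow(2, Rational(1, 2)), Pow(I, Rational(1, 2))))))
Add(Mul(-9104, Pow(Mul(8, Function('N')(19)), -1)), Mul(3187, Pow(Function('F')(198), -1))) = Add(Mul(-9104, Pow(Mul(8, Add(-15, 19)), -1)), Mul(3187, Pow(Mul(2, 198, Add(198, Mul(Pow(2, Rational(1, 2)), Pow(198, Rational(1, 2))))), -1))) = Add(Mul(-9104, Pow(Mul(8, 4), -1)), Mul(3187, Pow(Mul(2, 198, Add(198, Mul(Pow(2, Rational(1, 2)), Mul(3, Pow(22, Rational(1, 2)))))), -1))) = Add(Mul(-9104, Pow(32, -1)), Mul(3187, Pow(Mul(2, 198, Add(198, Mul(6, Pow(11, Rational(1, 2))))), -1))) = Add(Mul(-9104, Rational(1, 32)), Mul(3187, Pow(Add(78408, Mul(2376, Pow(11, Rational(1, 2)))), -1))) = Add(Rational(-569, 2), Mul(3187, Pow(Add(78408, Mul(2376, Pow(11, Rational(1, 2)))), -1)))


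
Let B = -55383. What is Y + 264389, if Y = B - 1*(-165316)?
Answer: 374322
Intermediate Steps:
Y = 109933 (Y = -55383 - 1*(-165316) = -55383 + 165316 = 109933)
Y + 264389 = 109933 + 264389 = 374322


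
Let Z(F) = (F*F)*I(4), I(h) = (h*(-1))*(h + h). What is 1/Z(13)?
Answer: -1/5408 ≈ -0.00018491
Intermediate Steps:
I(h) = -2*h² (I(h) = (-h)*(2*h) = -2*h²)
Z(F) = -32*F² (Z(F) = (F*F)*(-2*4²) = F²*(-2*16) = F²*(-32) = -32*F²)
1/Z(13) = 1/(-32*13²) = 1/(-32*169) = 1/(-5408) = -1/5408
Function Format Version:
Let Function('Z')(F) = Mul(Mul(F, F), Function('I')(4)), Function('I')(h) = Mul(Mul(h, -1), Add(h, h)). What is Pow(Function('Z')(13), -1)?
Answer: Rational(-1, 5408) ≈ -0.00018491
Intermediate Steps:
Function('I')(h) = Mul(-2, Pow(h, 2)) (Function('I')(h) = Mul(Mul(-1, h), Mul(2, h)) = Mul(-2, Pow(h, 2)))
Function('Z')(F) = Mul(-32, Pow(F, 2)) (Function('Z')(F) = Mul(Mul(F, F), Mul(-2, Pow(4, 2))) = Mul(Pow(F, 2), Mul(-2, 16)) = Mul(Pow(F, 2), -32) = Mul(-32, Pow(F, 2)))
Pow(Function('Z')(13), -1) = Pow(Mul(-32, Pow(13, 2)), -1) = Pow(Mul(-32, 169), -1) = Pow(-5408, -1) = Rational(-1, 5408)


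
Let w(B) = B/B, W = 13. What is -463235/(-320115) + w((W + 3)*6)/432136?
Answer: 40036168015/27666643128 ≈ 1.4471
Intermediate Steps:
w(B) = 1
-463235/(-320115) + w((W + 3)*6)/432136 = -463235/(-320115) + 1/432136 = -463235*(-1/320115) + 1*(1/432136) = 92647/64023 + 1/432136 = 40036168015/27666643128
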